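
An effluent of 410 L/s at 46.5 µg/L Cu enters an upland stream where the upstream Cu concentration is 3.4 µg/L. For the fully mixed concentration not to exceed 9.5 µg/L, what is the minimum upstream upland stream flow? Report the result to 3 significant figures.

Set C_mix = 9.5: (Q·3.400 + 410.0·46.50) / (Q + 410.0) = 9.5
→ Q = 410.0·(46.50 − 9.5)/(9.5 − 3.400) = 2487 L/s.

2490 L/s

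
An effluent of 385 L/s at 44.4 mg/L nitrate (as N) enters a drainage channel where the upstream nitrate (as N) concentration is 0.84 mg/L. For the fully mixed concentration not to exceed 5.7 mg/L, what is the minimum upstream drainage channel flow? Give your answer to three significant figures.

Set C_mix = 5.7: (Q·0.8400 + 385.0·44.40) / (Q + 385.0) = 5.7
→ Q = 385.0·(44.40 − 5.7)/(5.7 − 0.8400) = 3066 L/s.

3070 L/s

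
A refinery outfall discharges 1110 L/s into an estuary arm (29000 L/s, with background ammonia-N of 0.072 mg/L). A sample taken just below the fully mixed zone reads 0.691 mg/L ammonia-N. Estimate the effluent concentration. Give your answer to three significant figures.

16.9 mg/L

Mass balance: 29000·0.07200 + 1110·Cₑ = 30110·0.6910
→ Cₑ = (30110·0.6910 − 29000·0.07200) / 1110 = 16.86 mg/L.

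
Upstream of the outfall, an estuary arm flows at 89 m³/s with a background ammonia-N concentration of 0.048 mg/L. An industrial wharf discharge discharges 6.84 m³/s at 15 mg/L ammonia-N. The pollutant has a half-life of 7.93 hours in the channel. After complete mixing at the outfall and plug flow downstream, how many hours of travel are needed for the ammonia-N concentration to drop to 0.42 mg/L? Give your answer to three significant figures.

11.2 h

Flow-weighted average: C = (89.00·0.04800 + 6.840·15.00) / 95.84 = 106.9/95.84 = 1.115 mg/L.
Half-life 7.93 h → k = ln 2 / 7.93 = 0.08741 h⁻¹ = 2.098 d⁻¹.
1.115·exp(−k·t) = 0.42 → t = ln(1.115/0.42)/k = 40220 s = 11.17 h.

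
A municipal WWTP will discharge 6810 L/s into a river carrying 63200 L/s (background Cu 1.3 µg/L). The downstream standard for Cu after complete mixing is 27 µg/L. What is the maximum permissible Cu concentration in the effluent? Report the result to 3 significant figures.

266 µg/L

At the limit, (Qr·Cr + Qe·Cₑ)/(Qr + Qe) = 27:
Cₑ = (70010·27 − 63200·1.300) / 6810 = 265.5 µg/L.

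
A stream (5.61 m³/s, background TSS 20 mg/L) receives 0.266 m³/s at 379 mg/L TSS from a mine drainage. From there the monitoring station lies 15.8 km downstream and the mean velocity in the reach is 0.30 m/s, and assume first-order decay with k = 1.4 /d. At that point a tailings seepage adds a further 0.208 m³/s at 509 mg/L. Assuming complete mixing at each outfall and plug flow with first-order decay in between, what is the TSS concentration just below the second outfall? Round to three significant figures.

32.3 mg/L

After mixing, C = (5.610·20.00 + 0.2660·379.0) / 5.876 = 213.0/5.876 = 36.25 mg/L; combined flow 5.876 m³/s.
Travel time t = 15.8·1000 / 0.30 = 52670 s = 14.63 h.
Decay over the reach: 36.25·exp(−kt) = 36.25·0.4260 = 15.44 mg/L.
Second outfall: C = (5.876·15.44 + 0.2080·509.0)/6.084 = 32.32 mg/L.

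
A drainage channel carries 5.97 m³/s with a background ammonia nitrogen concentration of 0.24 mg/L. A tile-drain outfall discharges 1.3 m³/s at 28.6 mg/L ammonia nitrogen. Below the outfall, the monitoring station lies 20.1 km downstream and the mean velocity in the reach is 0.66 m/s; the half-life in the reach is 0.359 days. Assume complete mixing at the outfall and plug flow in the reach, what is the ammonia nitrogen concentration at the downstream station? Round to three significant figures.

2.69 mg/L

Conservation of mass: C = (5.970·0.2400 + 1.300·28.60) / 7.270 = 38.61/7.270 = 5.311 mg/L.
Travel time t = 20.1·1000 / 0.66 = 30450 s = 8.460 h.
Half-life 0.359 d → k = ln 2 / 0.359 = 1.931 d⁻¹.
Decay over the reach: 5.311·exp(−kt) = 5.311·0.5063 = 2.689 mg/L.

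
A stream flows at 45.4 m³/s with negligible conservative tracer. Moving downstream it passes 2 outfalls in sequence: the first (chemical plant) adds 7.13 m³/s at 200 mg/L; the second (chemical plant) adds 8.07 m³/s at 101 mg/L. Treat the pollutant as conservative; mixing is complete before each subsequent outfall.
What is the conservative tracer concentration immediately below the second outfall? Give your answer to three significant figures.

Outfall 1: combined Q = 52.53 m³/s; C = (45.40·0 + 7.130·200.0)/52.53 = 27.15 mg/L.
Outfall 2: combined Q = 60.60 m³/s; C = (52.53·27.15 + 8.070·101.0)/60.60 = 36.98 mg/L.

37.0 mg/L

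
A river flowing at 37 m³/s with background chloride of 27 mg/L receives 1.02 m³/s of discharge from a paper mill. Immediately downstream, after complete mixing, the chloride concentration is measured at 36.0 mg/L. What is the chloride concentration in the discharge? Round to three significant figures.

362 mg/L

Mass balance: 37.00·27.00 + 1.020·Cₑ = 38.02·36.00
→ Cₑ = (38.02·36.00 − 37.00·27.00) / 1.020 = 362.5 mg/L.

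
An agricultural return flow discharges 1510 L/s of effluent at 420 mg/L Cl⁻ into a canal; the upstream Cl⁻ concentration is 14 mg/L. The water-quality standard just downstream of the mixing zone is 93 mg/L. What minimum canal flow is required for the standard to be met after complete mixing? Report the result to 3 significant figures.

Set C_mix = 93: (Q·14.00 + 1510·420.0) / (Q + 1510) = 93
→ Q = 1510·(420.0 − 93)/(93 − 14.00) = 6250 L/s.

6250 L/s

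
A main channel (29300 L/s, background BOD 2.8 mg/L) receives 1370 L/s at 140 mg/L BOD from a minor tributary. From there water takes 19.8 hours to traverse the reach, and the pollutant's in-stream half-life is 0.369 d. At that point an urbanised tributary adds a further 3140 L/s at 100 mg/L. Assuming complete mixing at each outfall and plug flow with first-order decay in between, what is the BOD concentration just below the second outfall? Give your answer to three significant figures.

11.0 mg/L

Conservation of mass: C = (29300·2.800 + 1370·140.0) / 30670 = 273800/30670 = 8.929 mg/L; combined flow 30670 L/s.
Half-life 0.369 d → k = ln 2 / 0.369 = 1.878 d⁻¹.
First-order decay: C = 8.929·exp(−k·t) = 8.929·0.2123 = 1.896 mg/L.
At the second outfall, C = (30670·1.896 + 3140·100.0) / (30670 + 3140) = 11.01 mg/L.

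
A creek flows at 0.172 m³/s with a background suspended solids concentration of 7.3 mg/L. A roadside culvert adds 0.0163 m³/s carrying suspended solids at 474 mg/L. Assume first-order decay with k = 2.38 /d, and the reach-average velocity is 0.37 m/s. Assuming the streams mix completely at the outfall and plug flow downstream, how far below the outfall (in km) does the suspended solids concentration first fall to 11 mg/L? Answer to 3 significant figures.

Mass balance: C = (0.1720·7.300 + 0.01630·474.0) / 0.1883 = 8.982/0.1883 = 47.70 mg/L.
Set 47.70·exp(−k·t) = 11 → t = ln(47.70/11)/k = 53260 s = 14.79 h.
Distance = v·t = 0.37·53260 = 19700 m = 19.70 km.

19.7 km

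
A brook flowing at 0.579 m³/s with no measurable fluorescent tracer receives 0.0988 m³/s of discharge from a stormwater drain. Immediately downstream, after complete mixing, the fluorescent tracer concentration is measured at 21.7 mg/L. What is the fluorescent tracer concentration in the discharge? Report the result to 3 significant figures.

Mass balance: 0.5790·0 + 0.09880·Cₑ = 0.6778·21.70
→ Cₑ = (0.6778·21.70 − 0.5790·0) / 0.09880 = 148.9 mg/L.

149 mg/L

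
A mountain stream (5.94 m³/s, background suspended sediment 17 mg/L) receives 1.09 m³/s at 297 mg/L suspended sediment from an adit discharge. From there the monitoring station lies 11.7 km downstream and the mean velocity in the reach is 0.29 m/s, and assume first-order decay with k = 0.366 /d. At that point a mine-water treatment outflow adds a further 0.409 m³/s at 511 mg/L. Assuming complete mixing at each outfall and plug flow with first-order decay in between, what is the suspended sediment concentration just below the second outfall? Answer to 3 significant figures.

Flow-weighted average: C = (5.940·17.00 + 1.090·297.0) / 7.030 = 424.7/7.030 = 60.41 mg/L; combined flow 7.030 m³/s.
Travel time t = 11.7·1000 / 0.29 = 40340 s = 11.21 h.
After decay, C = 60.41 × e^(−kt) = 60.41 × 0.8429 = 50.92 mg/L.
At the second outfall, C = (7.030·50.92 + 0.4090·511.0) / (7.030 + 0.4090) = 76.22 mg/L.

76.2 mg/L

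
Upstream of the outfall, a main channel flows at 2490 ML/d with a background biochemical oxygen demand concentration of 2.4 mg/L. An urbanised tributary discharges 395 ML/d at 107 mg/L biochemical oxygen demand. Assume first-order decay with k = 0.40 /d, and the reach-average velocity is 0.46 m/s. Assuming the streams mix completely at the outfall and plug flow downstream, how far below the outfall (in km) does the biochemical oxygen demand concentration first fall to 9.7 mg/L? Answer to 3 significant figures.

54.1 km

Mass balance: C = (2490·2.400 + 395.0·107.0) / 2885 = 48240/2885 = 16.72 mg/L.
Set 16.72·exp(−k·t) = 9.7 → t = ln(16.72/9.7)/k = 117600 s = 32.67 h.
Distance = v·t = 0.46·117600 = 54110 m = 54.11 km.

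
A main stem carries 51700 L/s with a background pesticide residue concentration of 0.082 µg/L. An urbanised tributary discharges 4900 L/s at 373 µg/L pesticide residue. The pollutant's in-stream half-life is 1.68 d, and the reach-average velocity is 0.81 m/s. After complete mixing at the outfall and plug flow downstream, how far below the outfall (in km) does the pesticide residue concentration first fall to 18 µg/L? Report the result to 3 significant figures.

99.5 km

Flow-weighted average: C = (51700·0.08200 + 4900·373.0) / 56600 = 1832000/56600 = 32.37 µg/L.
Half-life 1.68 d → k = ln 2 / 1.68 = 0.4126 d⁻¹.
Set 32.37·exp(−k·t) = 18 → t = ln(32.37/18)/k = 122900 s = 34.13 h.
Distance = v·t = 0.81·122900 = 99530 m = 99.53 km.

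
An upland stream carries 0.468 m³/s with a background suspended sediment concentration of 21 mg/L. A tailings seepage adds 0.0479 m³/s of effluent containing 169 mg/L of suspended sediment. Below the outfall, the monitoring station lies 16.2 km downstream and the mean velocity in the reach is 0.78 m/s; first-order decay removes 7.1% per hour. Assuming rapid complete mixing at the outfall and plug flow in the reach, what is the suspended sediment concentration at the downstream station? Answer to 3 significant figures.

22.7 mg/L

After mixing, C = (0.4680·21.00 + 0.04790·169.0) / 0.5159 = 17.92/0.5159 = 34.74 mg/L.
Travel time t = 16.2·1000 / 0.78 = 20770 s = 5.769 h.
7.1%/h lost → k = −ln(1 − 0.071) = 0.07365 h⁻¹.
Decay over the reach: 34.74·exp(−kt) = 34.74·0.6538 = 22.72 mg/L.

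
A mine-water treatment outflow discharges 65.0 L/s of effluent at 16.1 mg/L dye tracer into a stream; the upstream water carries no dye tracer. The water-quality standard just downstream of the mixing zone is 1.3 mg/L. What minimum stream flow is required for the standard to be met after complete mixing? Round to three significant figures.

Set C_mix = 1.3: (Q·0 + 65.00·16.10) / (Q + 65.00) = 1.3
→ Q = 65.00·(16.10 − 1.3)/(1.3 − 0) = 740.0 L/s.

740 L/s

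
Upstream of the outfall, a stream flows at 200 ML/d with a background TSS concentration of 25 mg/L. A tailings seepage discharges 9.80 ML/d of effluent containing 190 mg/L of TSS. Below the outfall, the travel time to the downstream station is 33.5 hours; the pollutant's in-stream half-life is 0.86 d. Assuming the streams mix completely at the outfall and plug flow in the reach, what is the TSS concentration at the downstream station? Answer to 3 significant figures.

Conservation of mass: C = (200.0·25.00 + 9.800·190.0) / 209.8 = 6862/209.8 = 32.71 mg/L.
Half-life 0.86 d → k = ln 2 / 0.86 = 0.8060 d⁻¹.
Decay over the reach: 32.71·exp(−kt) = 32.71·0.3246 = 10.62 mg/L.

10.6 mg/L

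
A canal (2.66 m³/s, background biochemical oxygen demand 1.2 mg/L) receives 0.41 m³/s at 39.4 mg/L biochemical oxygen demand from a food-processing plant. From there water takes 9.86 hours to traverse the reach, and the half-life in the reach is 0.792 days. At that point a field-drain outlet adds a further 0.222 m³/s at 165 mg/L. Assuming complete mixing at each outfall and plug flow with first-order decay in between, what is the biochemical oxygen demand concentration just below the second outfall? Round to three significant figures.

15.2 mg/L

Conservation of mass: C = (2.660·1.200 + 0.4100·39.40) / 3.070 = 19.35/3.070 = 6.302 mg/L; combined flow 3.070 m³/s.
Half-life 0.792 d → k = ln 2 / 0.792 = 0.8752 d⁻¹.
After decay, C = 6.302 × e^(−kt) = 6.302 × 0.6980 = 4.398 mg/L.
Second outfall: C = (3.070·4.398 + 0.2220·165.0)/3.292 = 15.23 mg/L.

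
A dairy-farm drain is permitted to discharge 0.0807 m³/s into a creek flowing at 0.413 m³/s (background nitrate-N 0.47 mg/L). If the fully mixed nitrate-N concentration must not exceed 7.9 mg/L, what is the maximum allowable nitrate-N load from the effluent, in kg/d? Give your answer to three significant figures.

320 kg/d

Mass balance at the limit: 0.4130·0.4700 + 0.08070·Cₑ = 0.4937·7.9 → Cₑ = 45.92 mg/L.
Load = 0.08070 m³/s × 45.92 g/m³ × 86 400 s/d = 320.2 kg/d.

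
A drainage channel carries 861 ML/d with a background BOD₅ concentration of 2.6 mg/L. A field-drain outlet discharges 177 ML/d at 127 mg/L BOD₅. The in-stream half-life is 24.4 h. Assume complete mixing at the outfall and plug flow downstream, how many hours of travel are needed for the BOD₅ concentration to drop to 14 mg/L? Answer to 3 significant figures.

Conservation of mass: C = (861.0·2.600 + 177.0·127.0) / 1038 = 24720/1038 = 23.81 mg/L.
Half-life 24.4 h → k = ln 2 / 24.4 = 0.02841 h⁻¹ = 0.6818 d⁻¹.
23.81·exp(−k·t) = 14 → t = ln(23.81/14)/k = 67310 s = 18.70 h.

18.7 h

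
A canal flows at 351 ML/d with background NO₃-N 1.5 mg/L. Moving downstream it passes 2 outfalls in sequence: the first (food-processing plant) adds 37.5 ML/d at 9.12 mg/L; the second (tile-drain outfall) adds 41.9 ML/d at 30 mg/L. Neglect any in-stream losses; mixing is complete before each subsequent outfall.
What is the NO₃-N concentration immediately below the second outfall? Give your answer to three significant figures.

4.94 mg/L

Outfall 1: combined Q = 388.5 ML/d; C = (351.0·1.500 + 37.50·9.120)/388.5 = 2.236 mg/L.
Outfall 2: combined Q = 430.4 ML/d; C = (388.5·2.236 + 41.90·30.00)/430.4 = 4.938 mg/L.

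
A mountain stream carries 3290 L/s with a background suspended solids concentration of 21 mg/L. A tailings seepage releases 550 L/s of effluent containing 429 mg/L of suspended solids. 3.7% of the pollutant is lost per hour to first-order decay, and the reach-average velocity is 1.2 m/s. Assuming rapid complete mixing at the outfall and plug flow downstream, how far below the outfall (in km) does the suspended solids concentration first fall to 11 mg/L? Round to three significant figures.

227 km

After mixing, C = (3290·21.00 + 550.0·429.0) / 3840 = 305000/3840 = 79.44 mg/L.
3.7%/h lost → k = −ln(1 − 0.037) = 0.03770 h⁻¹.
Set 79.44·exp(−k·t) = 11 → t = ln(79.44/11)/k = 188800 s = 52.44 h.
Distance = v·t = 1.2·188800 = 226500 m = 226.5 km.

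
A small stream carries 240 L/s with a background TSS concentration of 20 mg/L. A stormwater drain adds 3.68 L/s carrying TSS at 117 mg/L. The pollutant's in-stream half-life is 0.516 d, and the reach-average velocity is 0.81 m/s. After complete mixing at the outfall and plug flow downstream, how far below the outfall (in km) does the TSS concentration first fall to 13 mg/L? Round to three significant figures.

After mixing, C = (240.0·20.00 + 3.680·117.0) / 243.7 = 5231/243.7 = 21.46 mg/L.
Half-life 0.516 d → k = ln 2 / 0.516 = 1.343 d⁻¹.
Set 21.46·exp(−k·t) = 13 → t = ln(21.46/13)/k = 32250 s = 8.959 h.
Distance = v·t = 0.81·32250 = 26130 m = 26.13 km.

26.1 km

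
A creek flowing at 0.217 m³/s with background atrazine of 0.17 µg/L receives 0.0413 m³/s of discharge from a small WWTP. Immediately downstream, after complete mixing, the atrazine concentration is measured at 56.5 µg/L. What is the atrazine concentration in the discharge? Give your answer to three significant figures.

352 µg/L

Mass balance: 0.2170·0.1700 + 0.04130·Cₑ = 0.2583·56.50
→ Cₑ = (0.2583·56.50 − 0.2170·0.1700) / 0.04130 = 352.5 µg/L.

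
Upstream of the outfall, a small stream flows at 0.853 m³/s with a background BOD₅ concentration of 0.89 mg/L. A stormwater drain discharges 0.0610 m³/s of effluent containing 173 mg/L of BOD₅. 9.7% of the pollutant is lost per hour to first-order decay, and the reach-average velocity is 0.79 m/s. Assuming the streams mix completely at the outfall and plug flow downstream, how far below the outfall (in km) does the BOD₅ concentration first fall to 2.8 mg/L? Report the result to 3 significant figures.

Conservation of mass: C = (0.8530·0.8900 + 0.06100·173.0) / 0.9140 = 11.31/0.9140 = 12.38 mg/L.
9.7%/h lost → k = −ln(1 − 0.097) = 0.1020 h⁻¹.
Set 12.38·exp(−k·t) = 2.8 → t = ln(12.38/2.8)/k = 52440 s = 14.57 h.
Distance = v·t = 0.79·52440 = 41430 m = 41.43 km.

41.4 km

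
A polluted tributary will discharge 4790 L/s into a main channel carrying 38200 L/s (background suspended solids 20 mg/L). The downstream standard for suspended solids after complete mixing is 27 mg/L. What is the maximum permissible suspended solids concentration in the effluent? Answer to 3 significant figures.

82.8 mg/L

At the limit, (Qr·Cr + Qe·Cₑ)/(Qr + Qe) = 27:
Cₑ = (42990·27 − 38200·20.00) / 4790 = 82.82 mg/L.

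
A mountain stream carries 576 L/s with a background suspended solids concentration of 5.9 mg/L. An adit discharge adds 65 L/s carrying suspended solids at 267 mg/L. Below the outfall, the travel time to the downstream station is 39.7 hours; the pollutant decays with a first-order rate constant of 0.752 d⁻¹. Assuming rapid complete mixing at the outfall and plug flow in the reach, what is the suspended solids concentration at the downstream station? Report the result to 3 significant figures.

9.33 mg/L

Mass balance: C = (576.0·5.900 + 65.00·267.0) / 641.0 = 20750/641.0 = 32.38 mg/L.
Applying C = C₀e^(−kt): 32.38 × 0.2882 = 9.332 mg/L.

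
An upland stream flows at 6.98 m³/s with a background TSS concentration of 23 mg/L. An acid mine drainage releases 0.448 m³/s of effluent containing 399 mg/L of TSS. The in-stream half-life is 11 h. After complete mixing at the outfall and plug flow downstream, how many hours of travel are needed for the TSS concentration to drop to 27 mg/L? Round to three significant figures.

8.34 h

After mixing, C = (6.980·23.00 + 0.4480·399.0) / 7.428 = 339.3/7.428 = 45.68 mg/L.
Half-life 11 h → k = ln 2 / 11 = 0.06301 h⁻¹ = 1.512 d⁻¹.
45.68·exp(−k·t) = 27 → t = ln(45.68/27)/k = 30040 s = 8.344 h.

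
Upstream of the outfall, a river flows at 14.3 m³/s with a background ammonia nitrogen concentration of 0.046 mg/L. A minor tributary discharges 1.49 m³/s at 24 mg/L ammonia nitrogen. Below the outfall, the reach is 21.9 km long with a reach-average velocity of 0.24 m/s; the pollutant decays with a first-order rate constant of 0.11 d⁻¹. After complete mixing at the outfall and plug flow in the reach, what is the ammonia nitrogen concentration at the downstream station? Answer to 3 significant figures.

2.05 mg/L

Mixed concentration C = ΣQC/ΣQ = (14.30·0.04600 + 1.490·24.00) / 15.79 = 36.42/15.79 = 2.306 mg/L.
Travel time t = 21.9·1000 / 0.24 = 91250 s = 25.35 h.
After decay, C = 2.306 × e^(−kt) = 2.306 × 0.8903 = 2.053 mg/L.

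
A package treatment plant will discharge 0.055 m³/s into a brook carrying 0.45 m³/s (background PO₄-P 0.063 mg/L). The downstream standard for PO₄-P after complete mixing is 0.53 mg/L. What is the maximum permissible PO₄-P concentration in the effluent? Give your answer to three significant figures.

4.35 mg/L

At the limit, (Qr·Cr + Qe·Cₑ)/(Qr + Qe) = 0.53:
Cₑ = (0.5050·0.53 − 0.4500·0.06300) / 0.05500 = 4.351 mg/L.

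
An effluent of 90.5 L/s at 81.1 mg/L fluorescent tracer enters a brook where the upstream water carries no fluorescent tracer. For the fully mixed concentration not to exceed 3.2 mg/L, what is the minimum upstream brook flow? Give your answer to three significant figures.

Set C_mix = 3.2: (Q·0 + 90.50·81.10) / (Q + 90.50) = 3.2
→ Q = 90.50·(81.10 − 3.2)/(3.2 − 0) = 2203 L/s.

2200 L/s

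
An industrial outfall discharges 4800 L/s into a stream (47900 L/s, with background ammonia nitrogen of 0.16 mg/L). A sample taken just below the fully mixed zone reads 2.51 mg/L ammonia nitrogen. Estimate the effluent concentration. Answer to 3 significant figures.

26.0 mg/L

Mass balance: 47900·0.1600 + 4800·Cₑ = 52700·2.510
→ Cₑ = (52700·2.510 − 47900·0.1600) / 4800 = 25.96 mg/L.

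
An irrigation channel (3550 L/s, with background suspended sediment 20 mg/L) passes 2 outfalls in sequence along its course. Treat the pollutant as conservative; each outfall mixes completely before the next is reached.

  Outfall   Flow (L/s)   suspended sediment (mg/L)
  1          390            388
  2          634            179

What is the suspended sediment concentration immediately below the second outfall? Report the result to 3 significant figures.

Below outfall 1: Q → 3940 L/s, C = (3550·20.00 + 390.0·388.0)/3940 = 56.43 mg/L.
Below outfall 2: Q → 4574 L/s, C = (3940·56.43 + 634.0·179.0)/4574 = 73.42 mg/L.

73.4 mg/L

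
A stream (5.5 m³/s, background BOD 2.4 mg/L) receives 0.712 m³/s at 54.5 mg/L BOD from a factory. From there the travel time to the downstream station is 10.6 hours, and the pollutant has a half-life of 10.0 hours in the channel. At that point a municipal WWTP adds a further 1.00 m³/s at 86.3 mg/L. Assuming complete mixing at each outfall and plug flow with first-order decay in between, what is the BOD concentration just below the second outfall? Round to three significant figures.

Mixed concentration C = ΣQC/ΣQ = (5.500·2.400 + 0.7120·54.50) / 6.212 = 52.00/6.212 = 8.372 mg/L; combined flow 6.212 m³/s.
Half-life 10.0 h → k = ln 2 / 10.0 = 0.06931 h⁻¹ = 1.664 d⁻¹.
Applying C = C₀e^(−kt): 8.372 × 0.4796 = 4.015 mg/L.
At the second outfall, C = (6.212·4.015 + 1.000·86.30) / (6.212 + 1.000) = 15.42 mg/L.

15.4 mg/L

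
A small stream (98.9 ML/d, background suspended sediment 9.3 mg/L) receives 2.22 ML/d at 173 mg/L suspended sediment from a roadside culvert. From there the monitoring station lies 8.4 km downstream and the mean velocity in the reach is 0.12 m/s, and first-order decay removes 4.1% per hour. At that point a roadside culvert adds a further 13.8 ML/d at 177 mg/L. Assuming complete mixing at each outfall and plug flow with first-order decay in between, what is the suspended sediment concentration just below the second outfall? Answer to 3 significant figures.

26.3 mg/L

Mixed concentration C = ΣQC/ΣQ = (98.90·9.300 + 2.220·173.0) / 101.1 = 1304/101.1 = 12.89 mg/L; combined flow 101.1 ML/d.
Travel time t = 8.4·1000 / 0.12 = 70000 s = 19.44 h.
4.1%/h lost → k = −ln(1 − 0.041) = 0.04186 h⁻¹.
Applying C = C₀e^(−kt): 12.89 × 0.4431 = 5.713 mg/L.
Second outfall: C = (101.1·5.713 + 13.80·177.0)/114.9 = 26.28 mg/L.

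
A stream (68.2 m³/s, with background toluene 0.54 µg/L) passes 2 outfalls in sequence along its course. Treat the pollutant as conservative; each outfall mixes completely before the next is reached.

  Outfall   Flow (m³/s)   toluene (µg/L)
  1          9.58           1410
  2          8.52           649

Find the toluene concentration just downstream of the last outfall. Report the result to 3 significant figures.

221 µg/L

After outfall 1: Q = 68.20 + 9.580 = 77.78 m³/s; C = (68.20·0.5400 + 9.580·1410)/77.78 = 174.1 µg/L.
After outfall 2: Q = 77.78 + 8.520 = 86.30 m³/s; C = (77.78·174.1 + 8.520·649.0)/86.30 = 221.0 µg/L.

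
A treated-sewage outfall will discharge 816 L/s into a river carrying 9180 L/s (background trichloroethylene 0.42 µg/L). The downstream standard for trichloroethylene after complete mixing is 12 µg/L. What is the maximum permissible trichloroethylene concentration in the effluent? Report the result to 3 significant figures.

At the limit, (Qr·Cr + Qe·Cₑ)/(Qr + Qe) = 12:
Cₑ = (9996·12 − 9180·0.4200) / 816.0 = 142.3 µg/L.

142 µg/L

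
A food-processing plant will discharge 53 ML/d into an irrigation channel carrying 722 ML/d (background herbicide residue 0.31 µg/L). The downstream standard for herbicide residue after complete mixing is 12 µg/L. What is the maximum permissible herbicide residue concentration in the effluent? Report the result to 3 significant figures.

171 µg/L

At the limit, (Qr·Cr + Qe·Cₑ)/(Qr + Qe) = 12:
Cₑ = (775.0·12 − 722.0·0.3100) / 53.00 = 171.2 µg/L.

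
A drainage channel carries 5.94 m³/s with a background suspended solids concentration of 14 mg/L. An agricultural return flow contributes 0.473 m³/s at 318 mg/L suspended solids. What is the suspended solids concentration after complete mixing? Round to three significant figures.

36.4 mg/L

Conservation of mass: C = (5.940·14.00 + 0.4730·318.0) / 6.413 = 233.6/6.413 = 36.42 mg/L.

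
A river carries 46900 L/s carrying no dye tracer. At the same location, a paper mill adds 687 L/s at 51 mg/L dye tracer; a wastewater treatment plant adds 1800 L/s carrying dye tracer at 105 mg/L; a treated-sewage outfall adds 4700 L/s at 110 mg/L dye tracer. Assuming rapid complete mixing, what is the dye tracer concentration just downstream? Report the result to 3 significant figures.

Mass balance: C = (46900·0 + 687.0·51.00 + 1800·105.0 + 4700·110.0) / 54090 = 741000/54090 = 13.70 mg/L.

13.7 mg/L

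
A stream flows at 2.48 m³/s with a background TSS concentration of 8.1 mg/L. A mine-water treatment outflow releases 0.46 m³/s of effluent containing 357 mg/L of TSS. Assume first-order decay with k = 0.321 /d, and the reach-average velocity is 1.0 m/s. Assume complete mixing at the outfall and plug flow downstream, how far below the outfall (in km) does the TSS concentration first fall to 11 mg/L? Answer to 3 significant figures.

Mass balance: C = (2.480·8.100 + 0.4600·357.0) / 2.940 = 184.3/2.940 = 62.69 mg/L.
Set 62.69·exp(−k·t) = 11 → t = ln(62.69/11)/k = 468400 s = 130.1 h.
Distance = v·t = 1.0·468400 = 468400 m = 468.4 km.

468 km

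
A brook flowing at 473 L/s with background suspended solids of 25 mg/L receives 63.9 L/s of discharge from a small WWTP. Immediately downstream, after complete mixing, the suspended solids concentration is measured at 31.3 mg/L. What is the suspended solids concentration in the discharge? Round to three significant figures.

77.9 mg/L

Mass balance: 473.0·25.00 + 63.90·Cₑ = 536.9·31.30
→ Cₑ = (536.9·31.30 − 473.0·25.00) / 63.90 = 77.93 mg/L.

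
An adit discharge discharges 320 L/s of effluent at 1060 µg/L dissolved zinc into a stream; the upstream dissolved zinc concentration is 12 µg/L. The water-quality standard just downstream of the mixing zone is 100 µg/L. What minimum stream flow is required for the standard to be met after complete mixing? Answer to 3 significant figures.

3490 L/s

Set C_mix = 100: (Q·12.00 + 320.0·1060) / (Q + 320.0) = 100
→ Q = 320.0·(1060 − 100)/(100 − 12.00) = 3491 L/s.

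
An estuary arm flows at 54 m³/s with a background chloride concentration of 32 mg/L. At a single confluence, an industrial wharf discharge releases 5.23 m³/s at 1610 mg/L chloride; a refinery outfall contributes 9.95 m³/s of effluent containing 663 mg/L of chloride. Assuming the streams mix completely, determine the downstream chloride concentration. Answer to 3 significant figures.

242 mg/L

Flow-weighted average: C = (54.00·32.00 + 5.230·1610 + 9.950·663.0) / 69.18 = 16750/69.18 = 242.1 mg/L.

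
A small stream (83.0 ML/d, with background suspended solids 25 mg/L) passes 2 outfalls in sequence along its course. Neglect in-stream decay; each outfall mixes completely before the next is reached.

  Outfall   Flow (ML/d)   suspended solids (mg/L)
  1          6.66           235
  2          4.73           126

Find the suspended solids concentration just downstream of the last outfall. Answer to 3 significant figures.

44.9 mg/L

Below outfall 1: Q → 89.66 ML/d, C = (83.00·25.00 + 6.660·235.0)/89.66 = 40.60 mg/L.
Below outfall 2: Q → 94.39 ML/d, C = (89.66·40.60 + 4.730·126.0)/94.39 = 44.88 mg/L.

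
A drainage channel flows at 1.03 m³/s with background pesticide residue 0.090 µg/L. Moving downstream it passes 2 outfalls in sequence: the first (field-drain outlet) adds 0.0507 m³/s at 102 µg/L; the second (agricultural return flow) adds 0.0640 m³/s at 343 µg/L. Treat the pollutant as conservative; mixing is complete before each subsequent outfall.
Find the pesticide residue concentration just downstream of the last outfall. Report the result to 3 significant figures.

Outfall 1: combined Q = 1.081 m³/s; C = (1.030·0.09000 + 0.05070·102.0)/1.081 = 4.871 µg/L.
Outfall 2: combined Q = 1.145 m³/s; C = (1.081·4.871 + 0.06400·343.0)/1.145 = 23.78 µg/L.

23.8 µg/L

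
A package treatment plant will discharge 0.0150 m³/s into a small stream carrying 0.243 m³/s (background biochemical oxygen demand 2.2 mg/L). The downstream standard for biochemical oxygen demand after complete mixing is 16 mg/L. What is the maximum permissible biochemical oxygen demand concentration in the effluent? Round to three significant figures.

At the limit, (Qr·Cr + Qe·Cₑ)/(Qr + Qe) = 16:
Cₑ = (0.2580·16 − 0.2430·2.200) / 0.01500 = 239.6 mg/L.

240 mg/L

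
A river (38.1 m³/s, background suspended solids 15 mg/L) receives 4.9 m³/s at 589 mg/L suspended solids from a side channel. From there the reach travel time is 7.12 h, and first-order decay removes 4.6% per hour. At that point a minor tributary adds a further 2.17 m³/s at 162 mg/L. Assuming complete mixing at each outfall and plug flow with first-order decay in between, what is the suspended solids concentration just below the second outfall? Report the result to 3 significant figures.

62.5 mg/L

Flow-weighted average: C = (38.10·15.00 + 4.900·589.0) / 43.00 = 3458/43.00 = 80.41 mg/L; combined flow 43.00 m³/s.
4.6%/h lost → k = −ln(1 − 0.046) = 0.04709 h⁻¹.
After decay, C = 80.41 × e^(−kt) = 80.41 × 0.7151 = 57.50 mg/L.
At the second outfall, C = (43.00·57.50 + 2.170·162.0) / (43.00 + 2.170) = 62.52 mg/L.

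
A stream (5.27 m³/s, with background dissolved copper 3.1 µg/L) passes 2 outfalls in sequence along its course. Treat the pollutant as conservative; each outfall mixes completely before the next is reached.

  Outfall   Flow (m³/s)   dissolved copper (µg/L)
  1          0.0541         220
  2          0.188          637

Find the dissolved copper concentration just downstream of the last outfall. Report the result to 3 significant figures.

26.8 µg/L

Outfall 1: combined Q = 5.324 m³/s; C = (5.270·3.100 + 0.05410·220.0)/5.324 = 5.304 µg/L.
Outfall 2: combined Q = 5.512 m³/s; C = (5.324·5.304 + 0.1880·637.0)/5.512 = 26.85 µg/L.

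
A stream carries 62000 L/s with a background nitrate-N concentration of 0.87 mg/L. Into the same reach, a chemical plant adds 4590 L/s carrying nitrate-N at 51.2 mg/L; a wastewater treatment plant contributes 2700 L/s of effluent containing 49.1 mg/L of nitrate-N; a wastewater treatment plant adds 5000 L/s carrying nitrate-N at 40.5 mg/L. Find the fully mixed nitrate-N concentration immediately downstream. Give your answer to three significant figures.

8.40 mg/L

After mixing, C = (62000·0.8700 + 4590·51.20 + 2700·49.10 + 5000·40.50) / 74290 = 624000/74290 = 8.400 mg/L.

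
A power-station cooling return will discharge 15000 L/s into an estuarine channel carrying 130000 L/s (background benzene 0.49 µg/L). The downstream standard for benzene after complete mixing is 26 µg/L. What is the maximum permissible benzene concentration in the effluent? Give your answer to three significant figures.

At the limit, (Qr·Cr + Qe·Cₑ)/(Qr + Qe) = 26:
Cₑ = (145000·26 − 130000·0.4900) / 15000 = 247.1 µg/L.

247 µg/L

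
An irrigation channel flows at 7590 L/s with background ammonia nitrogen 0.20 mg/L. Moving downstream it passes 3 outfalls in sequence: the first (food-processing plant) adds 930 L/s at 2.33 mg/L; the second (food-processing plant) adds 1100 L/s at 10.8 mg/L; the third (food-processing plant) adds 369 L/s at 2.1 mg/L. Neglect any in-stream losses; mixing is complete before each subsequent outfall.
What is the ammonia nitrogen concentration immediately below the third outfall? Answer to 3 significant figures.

1.64 mg/L

After outfall 1: Q = 7590 + 930.0 = 8520 L/s; C = (7590·0.2000 + 930.0·2.330)/8520 = 0.4325 mg/L.
After outfall 2: Q = 8520 + 1100 = 9620 L/s; C = (8520·0.4325 + 1100·10.80)/9620 = 1.618 mg/L.
After outfall 3: Q = 9620 + 369.0 = 9989 L/s; C = (9620·1.618 + 369.0·2.100)/9989 = 1.636 mg/L.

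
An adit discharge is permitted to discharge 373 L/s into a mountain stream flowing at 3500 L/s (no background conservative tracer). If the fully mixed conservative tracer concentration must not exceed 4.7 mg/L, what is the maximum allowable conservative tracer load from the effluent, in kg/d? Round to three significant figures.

Mass balance at the limit: 3500·0 + 373.0·Cₑ = 3873·4.7 → Cₑ = 48.80 mg/L.
373.0 L/s = 0.3730 m³/s. Load = 0.3730 m³/s × 48.80 g/m³ × 86 400 s/d = 1573 kg/d.

1570 kg/d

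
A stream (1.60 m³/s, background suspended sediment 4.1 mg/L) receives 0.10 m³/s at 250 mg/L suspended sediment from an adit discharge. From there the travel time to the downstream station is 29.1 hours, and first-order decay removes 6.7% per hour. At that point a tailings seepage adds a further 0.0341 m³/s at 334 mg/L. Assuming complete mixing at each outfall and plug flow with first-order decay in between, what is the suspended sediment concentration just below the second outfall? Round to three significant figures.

8.99 mg/L

Conservation of mass: C = (1.600·4.100 + 0.1000·250.0) / 1.700 = 31.56/1.700 = 18.56 mg/L; combined flow 1.700 m³/s.
6.7%/h lost → k = −ln(1 − 0.067) = 0.06935 h⁻¹.
Decay over the reach: 18.56·exp(−kt) = 18.56·0.1329 = 2.467 mg/L.
Second outfall: C = (1.700·2.467 + 0.03410·334.0)/1.734 = 8.987 mg/L.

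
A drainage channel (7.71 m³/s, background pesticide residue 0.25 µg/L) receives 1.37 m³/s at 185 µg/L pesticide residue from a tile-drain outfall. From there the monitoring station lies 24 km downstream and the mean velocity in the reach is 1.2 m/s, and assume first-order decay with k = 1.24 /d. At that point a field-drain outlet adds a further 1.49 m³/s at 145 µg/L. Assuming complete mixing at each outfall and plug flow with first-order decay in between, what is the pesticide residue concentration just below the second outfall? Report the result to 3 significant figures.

38.6 µg/L

Conservation of mass: C = (7.710·0.2500 + 1.370·185.0) / 9.080 = 255.4/9.080 = 28.13 µg/L; combined flow 9.080 m³/s.
Travel time t = 24·1000 / 1.2 = 20000 s = 5.556 h.
After decay, C = 28.13 × e^(−kt) = 28.13 × 0.7505 = 21.11 µg/L.
Second outfall: C = (9.080·21.11 + 1.490·145.0)/10.57 = 38.57 µg/L.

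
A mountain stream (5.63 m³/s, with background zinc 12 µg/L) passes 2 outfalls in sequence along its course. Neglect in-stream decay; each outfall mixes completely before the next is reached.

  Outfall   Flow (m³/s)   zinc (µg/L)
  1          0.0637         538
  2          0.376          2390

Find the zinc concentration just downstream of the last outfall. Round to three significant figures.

Outfall 1: combined Q = 5.694 m³/s; C = (5.630·12.00 + 0.06370·538.0)/5.694 = 17.88 µg/L.
Outfall 2: combined Q = 6.070 m³/s; C = (5.694·17.88 + 0.3760·2390)/6.070 = 164.8 µg/L.

165 µg/L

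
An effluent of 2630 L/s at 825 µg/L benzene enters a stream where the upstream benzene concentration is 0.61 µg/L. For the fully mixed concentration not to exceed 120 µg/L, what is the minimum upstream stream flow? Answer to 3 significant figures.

Set C_mix = 120: (Q·0.6100 + 2630·825.0) / (Q + 2630) = 120
→ Q = 2630·(825.0 − 120)/(120 − 0.6100) = 15530 L/s.

15500 L/s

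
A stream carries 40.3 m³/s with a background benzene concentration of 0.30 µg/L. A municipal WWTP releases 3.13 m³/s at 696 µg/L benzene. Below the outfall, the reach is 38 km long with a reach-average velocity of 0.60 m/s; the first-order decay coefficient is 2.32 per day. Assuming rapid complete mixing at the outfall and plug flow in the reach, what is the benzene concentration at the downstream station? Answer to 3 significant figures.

Mass balance: C = (40.30·0.3000 + 3.130·696.0) / 43.43 = 2191/43.43 = 50.44 µg/L.
Travel time t = 38·1000 / 0.60 = 63330 s = 17.59 h.
After decay, C = 50.44 × e^(−kt) = 50.44 × 0.1826 = 9.209 µg/L.

9.21 µg/L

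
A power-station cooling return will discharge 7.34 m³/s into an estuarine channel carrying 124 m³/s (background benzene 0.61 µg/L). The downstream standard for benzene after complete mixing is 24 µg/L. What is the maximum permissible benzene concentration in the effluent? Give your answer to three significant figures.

419 µg/L

At the limit, (Qr·Cr + Qe·Cₑ)/(Qr + Qe) = 24:
Cₑ = (131.3·24 − 124.0·0.6100) / 7.340 = 419.1 µg/L.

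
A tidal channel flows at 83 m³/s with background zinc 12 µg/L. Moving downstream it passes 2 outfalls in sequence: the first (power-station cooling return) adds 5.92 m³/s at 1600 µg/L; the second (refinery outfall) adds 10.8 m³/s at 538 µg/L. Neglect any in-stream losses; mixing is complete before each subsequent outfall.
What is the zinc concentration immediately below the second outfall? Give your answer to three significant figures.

163 µg/L

After outfall 1: Q = 83.00 + 5.920 = 88.92 m³/s; C = (83.00·12.00 + 5.920·1600)/88.92 = 117.7 µg/L.
After outfall 2: Q = 88.92 + 10.80 = 99.72 m³/s; C = (88.92·117.7 + 10.80·538.0)/99.72 = 163.2 µg/L.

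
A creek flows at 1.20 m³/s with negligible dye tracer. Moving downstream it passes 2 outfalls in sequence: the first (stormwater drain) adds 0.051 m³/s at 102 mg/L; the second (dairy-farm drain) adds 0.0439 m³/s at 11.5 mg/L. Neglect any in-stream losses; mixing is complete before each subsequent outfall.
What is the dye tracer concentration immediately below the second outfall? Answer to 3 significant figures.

Below outfall 1: Q → 1.251 m³/s, C = (1.200·0 + 0.05100·102.0)/1.251 = 4.158 mg/L.
Below outfall 2: Q → 1.295 m³/s, C = (1.251·4.158 + 0.04390·11.50)/1.295 = 4.407 mg/L.

4.41 mg/L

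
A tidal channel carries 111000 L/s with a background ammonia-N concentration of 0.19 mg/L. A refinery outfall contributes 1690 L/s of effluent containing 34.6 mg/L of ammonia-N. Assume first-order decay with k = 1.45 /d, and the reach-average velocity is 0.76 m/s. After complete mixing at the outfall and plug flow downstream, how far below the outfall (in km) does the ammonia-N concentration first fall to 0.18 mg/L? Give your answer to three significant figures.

61.9 km

After mixing, C = (111000·0.1900 + 1690·34.60) / 112700 = 79560/112700 = 0.7060 mg/L.
Set 0.7060·exp(−k·t) = 0.18 → t = ln(0.7060/0.18)/k = 81440 s = 22.62 h.
Distance = v·t = 0.76·81440 = 61890 m = 61.89 km.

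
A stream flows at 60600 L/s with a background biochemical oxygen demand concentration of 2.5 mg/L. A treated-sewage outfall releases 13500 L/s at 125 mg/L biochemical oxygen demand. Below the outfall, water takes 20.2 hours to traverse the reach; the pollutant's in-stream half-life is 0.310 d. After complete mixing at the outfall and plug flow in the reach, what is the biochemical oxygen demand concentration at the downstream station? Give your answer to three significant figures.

3.78 mg/L

Flow-weighted average: C = (60600·2.500 + 13500·125.0) / 74100 = 1839000/74100 = 24.82 mg/L.
Half-life 0.310 d → k = ln 2 / 0.310 = 2.236 d⁻¹.
After decay, C = 24.82 × e^(−kt) = 24.82 × 0.1523 = 3.780 mg/L.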